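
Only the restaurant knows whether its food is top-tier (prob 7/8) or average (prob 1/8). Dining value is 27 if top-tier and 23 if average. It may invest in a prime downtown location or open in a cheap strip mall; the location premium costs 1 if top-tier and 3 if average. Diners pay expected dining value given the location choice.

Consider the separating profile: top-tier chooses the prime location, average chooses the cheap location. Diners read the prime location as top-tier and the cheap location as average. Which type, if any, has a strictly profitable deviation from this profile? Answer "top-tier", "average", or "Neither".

The prime location pays 27; the cheap location pays 23.
top-tier: assigned the prime location, nets 27 − 1 = 26; deviating to the cheap location nets 23.
average: assigned the cheap location, nets 23; deviating to the prime location nets 27 − 3 = 24.
The average type gains 1 by deviating.

average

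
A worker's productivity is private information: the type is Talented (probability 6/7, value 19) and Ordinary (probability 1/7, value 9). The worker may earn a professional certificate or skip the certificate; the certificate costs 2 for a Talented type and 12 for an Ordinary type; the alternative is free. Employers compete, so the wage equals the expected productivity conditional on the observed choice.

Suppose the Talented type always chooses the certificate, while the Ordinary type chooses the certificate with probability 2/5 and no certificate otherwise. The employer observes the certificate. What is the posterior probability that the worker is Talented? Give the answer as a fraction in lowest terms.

15/16

P(the certificate) = (6/7)·1 + (1/7)·(2/5) = 32/35.
By Bayes' rule, P(Talented | the certificate) = (6/7) / (32/35) = 15/16.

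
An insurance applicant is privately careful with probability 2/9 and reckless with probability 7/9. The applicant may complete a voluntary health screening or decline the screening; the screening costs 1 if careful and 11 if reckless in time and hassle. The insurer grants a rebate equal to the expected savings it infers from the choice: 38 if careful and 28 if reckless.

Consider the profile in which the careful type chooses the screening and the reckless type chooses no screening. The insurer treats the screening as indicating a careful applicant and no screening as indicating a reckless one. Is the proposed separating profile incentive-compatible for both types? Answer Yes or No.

Under these beliefs, the screening earns rebate 38 and no screening earns rebate 28.
careful: the screening nets 38 − 1 = 37; no screening nets 28. careful prefers the screening.
reckless: the screening nets 38 − 11 = 27; no screening nets 28. reckless prefers no screening.
Neither type deviates, so the separating profile is an equilibrium.

Yes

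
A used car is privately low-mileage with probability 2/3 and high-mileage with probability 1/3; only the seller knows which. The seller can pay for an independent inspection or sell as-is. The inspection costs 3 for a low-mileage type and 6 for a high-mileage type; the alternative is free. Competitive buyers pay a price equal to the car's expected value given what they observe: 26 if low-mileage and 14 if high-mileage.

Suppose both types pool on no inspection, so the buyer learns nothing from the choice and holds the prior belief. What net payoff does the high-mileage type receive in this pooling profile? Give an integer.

Pooled price = 2/3·26 + 1/3·14 = 22.
high-mileage pays no cost for no inspection, so net payoff = 22.

22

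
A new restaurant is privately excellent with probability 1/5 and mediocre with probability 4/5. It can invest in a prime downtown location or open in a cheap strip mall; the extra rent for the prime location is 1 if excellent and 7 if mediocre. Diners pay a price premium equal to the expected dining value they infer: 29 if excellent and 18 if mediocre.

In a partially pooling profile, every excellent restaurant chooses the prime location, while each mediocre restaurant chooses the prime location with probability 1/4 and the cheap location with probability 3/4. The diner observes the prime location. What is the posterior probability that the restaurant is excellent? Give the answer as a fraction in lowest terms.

P(the prime location) = (1/5)·1 + (4/5)·(1/4) = 2/5.
By Bayes' rule, P(excellent | the prime location) = (1/5) / (2/5) = 1/2.

1/2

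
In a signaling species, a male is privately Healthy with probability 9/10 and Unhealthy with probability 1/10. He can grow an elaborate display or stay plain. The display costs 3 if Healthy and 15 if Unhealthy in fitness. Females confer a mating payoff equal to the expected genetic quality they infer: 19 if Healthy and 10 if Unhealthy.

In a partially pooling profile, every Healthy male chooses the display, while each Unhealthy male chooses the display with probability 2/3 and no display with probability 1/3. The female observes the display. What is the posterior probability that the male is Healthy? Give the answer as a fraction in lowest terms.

P(the display) = (9/10)·1 + (1/10)·(2/3) = 29/30.
By Bayes' rule, P(Healthy | the display) = (9/10) / (29/30) = 27/29.

27/29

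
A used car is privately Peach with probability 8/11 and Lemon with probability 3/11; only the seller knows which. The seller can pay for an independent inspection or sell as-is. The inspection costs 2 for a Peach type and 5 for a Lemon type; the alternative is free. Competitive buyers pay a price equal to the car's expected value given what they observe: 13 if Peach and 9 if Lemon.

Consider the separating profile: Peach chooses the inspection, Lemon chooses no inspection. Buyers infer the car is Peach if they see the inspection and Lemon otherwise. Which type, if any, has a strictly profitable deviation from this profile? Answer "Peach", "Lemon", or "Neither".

The inspection pays 13; no inspection pays 9.
Peach: assigned the inspection, nets 13 − 2 = 11; deviating to no inspection nets 9.
Lemon: assigned no inspection, nets 9; deviating to the inspection nets 13 − 5 = 8.
Both types strictly prefer their assigned action; no profitable deviation.

Neither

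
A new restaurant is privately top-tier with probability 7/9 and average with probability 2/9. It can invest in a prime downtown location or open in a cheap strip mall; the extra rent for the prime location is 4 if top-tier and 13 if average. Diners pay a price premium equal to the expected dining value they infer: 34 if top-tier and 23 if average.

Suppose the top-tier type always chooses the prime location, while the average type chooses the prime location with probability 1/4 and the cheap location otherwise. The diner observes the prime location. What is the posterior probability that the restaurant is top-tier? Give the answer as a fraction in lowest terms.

P(the prime location) = (7/9)·1 + (2/9)·(1/4) = 5/6.
By Bayes' rule, P(top-tier | the prime location) = (7/9) / (5/6) = 14/15.

14/15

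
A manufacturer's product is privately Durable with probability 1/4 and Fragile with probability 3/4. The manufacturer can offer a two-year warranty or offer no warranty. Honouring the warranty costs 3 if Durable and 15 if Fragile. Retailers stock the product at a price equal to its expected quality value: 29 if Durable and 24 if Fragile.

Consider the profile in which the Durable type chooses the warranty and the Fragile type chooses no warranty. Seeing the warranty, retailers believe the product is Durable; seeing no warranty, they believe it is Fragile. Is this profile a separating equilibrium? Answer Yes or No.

Yes

Under these beliefs, the warranty earns price 29 and no warranty earns price 24.
Durable: the warranty nets 29 − 3 = 26; no warranty nets 24. Durable prefers the warranty.
Fragile: the warranty nets 29 − 15 = 14; no warranty nets 24. Fragile prefers no warranty.
Neither type deviates, so the separating profile is an equilibrium.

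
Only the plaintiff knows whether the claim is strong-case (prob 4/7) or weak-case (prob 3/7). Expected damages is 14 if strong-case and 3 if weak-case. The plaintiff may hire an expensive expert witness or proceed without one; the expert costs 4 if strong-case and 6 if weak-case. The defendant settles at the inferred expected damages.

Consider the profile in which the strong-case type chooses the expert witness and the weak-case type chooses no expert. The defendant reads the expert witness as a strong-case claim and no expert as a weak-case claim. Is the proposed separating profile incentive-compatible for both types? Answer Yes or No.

Under these beliefs, the expert witness earns settlement 14 and no expert earns settlement 3.
strong-case: the expert witness nets 14 − 4 = 10; no expert nets 3. strong-case prefers the expert witness.
weak-case: the expert witness nets 14 − 6 = 8; no expert nets 3. weak-case would deviate to the expert witness.
weak-case has a profitable deviation, so the profile is not an equilibrium.

No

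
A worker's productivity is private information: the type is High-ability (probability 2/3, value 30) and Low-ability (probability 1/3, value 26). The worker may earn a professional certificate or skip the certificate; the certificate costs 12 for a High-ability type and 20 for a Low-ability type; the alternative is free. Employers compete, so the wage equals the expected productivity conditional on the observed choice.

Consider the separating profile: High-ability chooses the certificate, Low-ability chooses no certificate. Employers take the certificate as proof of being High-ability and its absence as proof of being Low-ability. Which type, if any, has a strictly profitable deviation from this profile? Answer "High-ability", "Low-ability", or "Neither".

High-ability

The certificate pays 30; no certificate pays 26.
High-ability: assigned the certificate, nets 30 − 12 = 18; deviating to no certificate nets 26.
Low-ability: assigned no certificate, nets 26; deviating to the certificate nets 30 − 20 = 10.
The High-ability type gains 8 by deviating.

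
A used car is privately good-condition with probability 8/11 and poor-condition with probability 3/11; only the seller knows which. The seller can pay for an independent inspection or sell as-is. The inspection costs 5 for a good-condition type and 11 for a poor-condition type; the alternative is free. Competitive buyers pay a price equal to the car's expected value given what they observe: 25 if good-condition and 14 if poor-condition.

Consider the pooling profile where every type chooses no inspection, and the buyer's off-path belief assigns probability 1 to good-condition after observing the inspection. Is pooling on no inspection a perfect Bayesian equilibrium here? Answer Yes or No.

On path, the buyer holds the prior and pays 8/11·25 + 3/11·14 = 22. Off path (the inspection), believing good-condition, it pays 25.
good-condition: no inspection nets 22; the inspection nets 25 − 5 = 20. good-condition stays.
poor-condition: no inspection nets 22; the inspection nets 25 − 11 = 14. poor-condition stays.
No type deviates, so pooling is sustained.

Yes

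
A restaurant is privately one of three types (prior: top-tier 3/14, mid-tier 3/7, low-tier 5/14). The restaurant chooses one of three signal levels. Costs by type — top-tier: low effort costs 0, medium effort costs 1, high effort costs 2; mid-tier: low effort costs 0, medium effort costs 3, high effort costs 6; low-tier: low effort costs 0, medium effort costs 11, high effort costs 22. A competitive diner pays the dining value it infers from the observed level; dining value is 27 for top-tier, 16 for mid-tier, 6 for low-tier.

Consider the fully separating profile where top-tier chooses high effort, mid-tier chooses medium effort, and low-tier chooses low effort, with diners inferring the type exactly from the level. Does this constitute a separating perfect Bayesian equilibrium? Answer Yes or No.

No

Separating price premiums: high effort → 27, medium effort → 16, low effort → 6.
top-tier (assigned high effort): low effort: 6 − 0 = 6; medium effort: 16 − 1 = 15; high effort: 27 − 2 = 25. top-tier stays.
mid-tier (assigned medium effort): low effort: 6 − 0 = 6; medium effort: 16 − 3 = 13; high effort: 27 − 6 = 21. mid-tier prefers high effort.
low-tier (assigned low effort): low effort: 6 − 0 = 6; medium effort: 16 − 11 = 5; high effort: 27 − 22 = 5. low-tier stays.
At least one type deviates; the separating profile fails.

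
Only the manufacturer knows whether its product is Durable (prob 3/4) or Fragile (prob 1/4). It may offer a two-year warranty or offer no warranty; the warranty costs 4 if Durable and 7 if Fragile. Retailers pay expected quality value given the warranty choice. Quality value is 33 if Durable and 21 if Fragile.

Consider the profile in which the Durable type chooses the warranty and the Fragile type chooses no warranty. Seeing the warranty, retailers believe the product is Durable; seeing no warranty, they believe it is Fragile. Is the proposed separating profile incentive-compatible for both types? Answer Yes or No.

Under these beliefs, the warranty earns price 33 and no warranty earns price 21.
Durable: the warranty nets 33 − 4 = 29; no warranty nets 21. Durable prefers the warranty.
Fragile: the warranty nets 33 − 7 = 26; no warranty nets 21. Fragile would deviate to the warranty.
Fragile has a profitable deviation, so the profile is not an equilibrium.

No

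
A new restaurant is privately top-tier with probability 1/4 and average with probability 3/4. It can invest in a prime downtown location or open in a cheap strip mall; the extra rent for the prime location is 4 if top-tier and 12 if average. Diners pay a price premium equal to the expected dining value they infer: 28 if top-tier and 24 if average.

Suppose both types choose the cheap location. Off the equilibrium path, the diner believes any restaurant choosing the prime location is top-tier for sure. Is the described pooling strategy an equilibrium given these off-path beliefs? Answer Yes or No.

Yes

On path, the diner holds the prior and pays 1/4·28 + 3/4·24 = 25. Off path (the prime location), believing top-tier, it pays 28.
top-tier: the cheap location nets 25; the prime location nets 28 − 4 = 24. top-tier stays.
average: the cheap location nets 25; the prime location nets 28 − 12 = 16. average stays.
No type deviates, so pooling is sustained.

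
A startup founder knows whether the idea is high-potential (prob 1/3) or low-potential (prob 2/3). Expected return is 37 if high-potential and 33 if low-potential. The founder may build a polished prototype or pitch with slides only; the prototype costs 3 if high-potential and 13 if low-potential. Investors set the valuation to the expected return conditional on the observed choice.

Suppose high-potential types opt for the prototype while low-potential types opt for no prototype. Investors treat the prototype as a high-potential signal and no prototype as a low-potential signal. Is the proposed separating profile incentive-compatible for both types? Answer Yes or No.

Yes

Under these beliefs, the prototype earns valuation 37 and no prototype earns valuation 33.
high-potential: the prototype nets 37 − 3 = 34; no prototype nets 33. high-potential prefers the prototype.
low-potential: the prototype nets 37 − 13 = 24; no prototype nets 33. low-potential prefers no prototype.
Neither type deviates, so the separating profile is an equilibrium.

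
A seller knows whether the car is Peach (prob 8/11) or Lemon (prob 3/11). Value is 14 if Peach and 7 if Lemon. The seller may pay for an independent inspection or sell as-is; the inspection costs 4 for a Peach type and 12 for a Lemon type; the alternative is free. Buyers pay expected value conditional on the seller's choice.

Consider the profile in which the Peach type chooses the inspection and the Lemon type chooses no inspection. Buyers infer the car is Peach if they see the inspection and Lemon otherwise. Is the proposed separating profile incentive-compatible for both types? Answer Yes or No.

Under these beliefs, the inspection earns price 14 and no inspection earns price 7.
Peach: the inspection nets 14 − 4 = 10; no inspection nets 7. Peach prefers the inspection.
Lemon: the inspection nets 14 − 12 = 2; no inspection nets 7. Lemon prefers no inspection.
Neither type deviates, so the separating profile is an equilibrium.

Yes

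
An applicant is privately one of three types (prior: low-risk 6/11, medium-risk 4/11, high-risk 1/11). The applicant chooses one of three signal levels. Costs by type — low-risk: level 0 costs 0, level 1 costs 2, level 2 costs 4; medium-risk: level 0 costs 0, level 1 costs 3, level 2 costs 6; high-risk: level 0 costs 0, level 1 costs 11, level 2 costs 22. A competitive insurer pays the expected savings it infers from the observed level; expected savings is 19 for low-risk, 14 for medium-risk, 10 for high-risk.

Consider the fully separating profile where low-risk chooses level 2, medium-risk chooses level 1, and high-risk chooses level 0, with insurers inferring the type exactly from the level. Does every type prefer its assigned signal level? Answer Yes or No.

Separating rebates: level 2 → 19, level 1 → 14, level 0 → 10.
low-risk (assigned level 2): level 0: 10 − 0 = 10; level 1: 14 − 2 = 12; level 2: 19 − 4 = 15. low-risk stays.
medium-risk (assigned level 1): level 0: 10 − 0 = 10; level 1: 14 − 3 = 11; level 2: 19 − 6 = 13. medium-risk prefers level 2.
high-risk (assigned level 0): level 0: 10 − 0 = 10; level 1: 14 − 11 = 3; level 2: 19 − 22 = -3. high-risk stays.
At least one type deviates; the separating profile fails.

No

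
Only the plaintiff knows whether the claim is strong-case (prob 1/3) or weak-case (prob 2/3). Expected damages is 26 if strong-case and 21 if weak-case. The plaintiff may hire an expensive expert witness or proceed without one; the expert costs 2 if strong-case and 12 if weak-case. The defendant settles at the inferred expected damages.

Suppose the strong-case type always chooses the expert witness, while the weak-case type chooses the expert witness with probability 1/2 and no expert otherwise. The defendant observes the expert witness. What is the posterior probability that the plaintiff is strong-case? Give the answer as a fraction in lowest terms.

1/2

P(the expert witness) = (1/3)·1 + (2/3)·(1/2) = 2/3.
By Bayes' rule, P(strong-case | the expert witness) = (1/3) / (2/3) = 1/2.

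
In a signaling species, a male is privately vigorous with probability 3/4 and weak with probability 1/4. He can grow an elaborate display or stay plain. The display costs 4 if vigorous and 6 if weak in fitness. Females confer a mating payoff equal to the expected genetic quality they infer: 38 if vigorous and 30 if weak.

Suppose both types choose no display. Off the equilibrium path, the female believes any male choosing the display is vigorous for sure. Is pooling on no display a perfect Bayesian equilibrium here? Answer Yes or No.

Yes

On path, the female holds the prior and pays 3/4·38 + 1/4·30 = 36. Off path (the display), believing vigorous, it pays 38.
vigorous: no display nets 36; the display nets 38 − 4 = 34. vigorous stays.
weak: no display nets 36; the display nets 38 − 6 = 32. weak stays.
No type deviates, so pooling is sustained.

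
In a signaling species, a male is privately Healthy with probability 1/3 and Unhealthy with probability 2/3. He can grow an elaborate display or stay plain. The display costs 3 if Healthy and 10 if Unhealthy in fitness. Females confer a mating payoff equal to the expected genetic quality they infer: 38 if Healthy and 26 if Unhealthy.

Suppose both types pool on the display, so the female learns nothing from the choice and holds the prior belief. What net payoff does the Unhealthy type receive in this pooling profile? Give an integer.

20

Pooled mating payoff = 1/3·38 + 2/3·26 = 30.
Unhealthy pays cost 10 for the display, so net payoff = 30 − 10 = 20.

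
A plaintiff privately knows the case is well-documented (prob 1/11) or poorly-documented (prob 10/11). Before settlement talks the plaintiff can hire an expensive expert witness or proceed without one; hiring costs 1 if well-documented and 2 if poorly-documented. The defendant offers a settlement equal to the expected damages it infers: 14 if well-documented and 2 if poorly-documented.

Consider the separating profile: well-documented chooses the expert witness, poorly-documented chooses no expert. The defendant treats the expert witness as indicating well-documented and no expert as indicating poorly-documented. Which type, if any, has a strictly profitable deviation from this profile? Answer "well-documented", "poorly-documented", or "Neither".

poorly-documented

The expert witness pays 14; no expert pays 2.
well-documented: assigned the expert witness, nets 14 − 1 = 13; deviating to no expert nets 2.
poorly-documented: assigned no expert, nets 2; deviating to the expert witness nets 14 − 2 = 12.
The poorly-documented type gains 10 by deviating.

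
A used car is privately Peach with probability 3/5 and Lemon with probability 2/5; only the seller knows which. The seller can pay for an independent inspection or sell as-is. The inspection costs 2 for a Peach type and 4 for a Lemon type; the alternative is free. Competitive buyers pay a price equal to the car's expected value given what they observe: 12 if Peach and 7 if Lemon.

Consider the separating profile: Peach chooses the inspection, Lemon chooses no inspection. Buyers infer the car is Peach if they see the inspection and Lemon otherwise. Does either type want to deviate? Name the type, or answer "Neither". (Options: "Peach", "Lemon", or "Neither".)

Lemon

The inspection pays 12; no inspection pays 7.
Peach: assigned the inspection, nets 12 − 2 = 10; deviating to no inspection nets 7.
Lemon: assigned no inspection, nets 7; deviating to the inspection nets 12 − 4 = 8.
The Lemon type gains 1 by deviating.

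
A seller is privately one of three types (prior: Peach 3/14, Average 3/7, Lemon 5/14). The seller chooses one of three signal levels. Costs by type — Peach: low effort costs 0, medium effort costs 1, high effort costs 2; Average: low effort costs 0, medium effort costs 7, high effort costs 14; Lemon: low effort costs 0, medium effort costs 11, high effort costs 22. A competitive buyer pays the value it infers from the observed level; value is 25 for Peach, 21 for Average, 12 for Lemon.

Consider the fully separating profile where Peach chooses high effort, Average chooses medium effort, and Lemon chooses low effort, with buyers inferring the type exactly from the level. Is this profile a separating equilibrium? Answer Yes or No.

Separating prices: high effort → 25, medium effort → 21, low effort → 12.
Peach (assigned high effort): low effort: 12 − 0 = 12; medium effort: 21 − 1 = 20; high effort: 25 − 2 = 23. Peach stays.
Average (assigned medium effort): low effort: 12 − 0 = 12; medium effort: 21 − 7 = 14; high effort: 25 − 14 = 11. Average stays.
Lemon (assigned low effort): low effort: 12 − 0 = 12; medium effort: 21 − 11 = 10; high effort: 25 − 22 = 3. Lemon stays.
Every type prefers its assigned level; separation holds.

Yes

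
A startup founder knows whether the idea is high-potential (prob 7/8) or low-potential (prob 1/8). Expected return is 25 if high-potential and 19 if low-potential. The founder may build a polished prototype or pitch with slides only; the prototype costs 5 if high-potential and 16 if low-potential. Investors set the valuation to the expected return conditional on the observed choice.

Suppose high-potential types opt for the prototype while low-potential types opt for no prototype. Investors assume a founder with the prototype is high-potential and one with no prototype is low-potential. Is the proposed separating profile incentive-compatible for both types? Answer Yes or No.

Yes

Under these beliefs, the prototype earns valuation 25 and no prototype earns valuation 19.
high-potential: the prototype nets 25 − 5 = 20; no prototype nets 19. high-potential prefers the prototype.
low-potential: the prototype nets 25 − 16 = 9; no prototype nets 19. low-potential prefers no prototype.
Neither type deviates, so the separating profile is an equilibrium.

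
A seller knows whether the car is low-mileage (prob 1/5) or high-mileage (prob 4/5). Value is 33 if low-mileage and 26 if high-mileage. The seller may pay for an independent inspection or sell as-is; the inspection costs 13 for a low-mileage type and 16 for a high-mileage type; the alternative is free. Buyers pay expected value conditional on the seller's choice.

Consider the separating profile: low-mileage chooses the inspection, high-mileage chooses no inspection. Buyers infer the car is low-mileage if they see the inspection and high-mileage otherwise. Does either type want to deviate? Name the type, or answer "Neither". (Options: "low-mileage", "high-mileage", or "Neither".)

low-mileage

The inspection pays 33; no inspection pays 26.
low-mileage: assigned the inspection, nets 33 − 13 = 20; deviating to no inspection nets 26.
high-mileage: assigned no inspection, nets 26; deviating to the inspection nets 33 − 16 = 17.
The low-mileage type gains 6 by deviating.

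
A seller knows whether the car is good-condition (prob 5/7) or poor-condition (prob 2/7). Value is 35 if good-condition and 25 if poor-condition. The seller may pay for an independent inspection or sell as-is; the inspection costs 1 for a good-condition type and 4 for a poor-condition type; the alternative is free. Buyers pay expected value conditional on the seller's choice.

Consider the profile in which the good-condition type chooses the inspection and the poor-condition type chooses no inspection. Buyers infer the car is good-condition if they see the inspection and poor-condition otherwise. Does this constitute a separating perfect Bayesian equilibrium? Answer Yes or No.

Under these beliefs, the inspection earns price 35 and no inspection earns price 25.
good-condition: the inspection nets 35 − 1 = 34; no inspection nets 25. good-condition prefers the inspection.
poor-condition: the inspection nets 35 − 4 = 31; no inspection nets 25. poor-condition would deviate to the inspection.
poor-condition has a profitable deviation, so the profile is not an equilibrium.

No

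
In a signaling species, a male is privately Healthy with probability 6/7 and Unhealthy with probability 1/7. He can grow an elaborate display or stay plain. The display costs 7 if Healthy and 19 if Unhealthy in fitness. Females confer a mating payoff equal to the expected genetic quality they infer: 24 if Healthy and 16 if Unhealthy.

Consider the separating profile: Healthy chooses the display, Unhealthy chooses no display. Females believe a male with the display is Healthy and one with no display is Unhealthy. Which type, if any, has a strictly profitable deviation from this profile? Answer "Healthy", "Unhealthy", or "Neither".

Neither

The display pays 24; no display pays 16.
Healthy: assigned the display, nets 24 − 7 = 17; deviating to no display nets 16.
Unhealthy: assigned no display, nets 16; deviating to the display nets 24 − 19 = 5.
Both types strictly prefer their assigned action; no profitable deviation.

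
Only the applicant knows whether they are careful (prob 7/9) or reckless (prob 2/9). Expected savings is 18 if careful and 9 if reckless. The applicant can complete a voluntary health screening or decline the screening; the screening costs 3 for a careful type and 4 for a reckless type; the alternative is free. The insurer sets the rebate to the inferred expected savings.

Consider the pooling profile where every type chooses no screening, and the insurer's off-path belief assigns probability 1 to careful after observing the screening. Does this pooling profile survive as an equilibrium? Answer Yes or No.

On path, the insurer holds the prior and pays 7/9·18 + 2/9·9 = 16. Off path (the screening), believing careful, it pays 18.
careful: no screening nets 16; the screening nets 18 − 3 = 15. careful stays.
reckless: no screening nets 16; the screening nets 18 − 4 = 14. reckless stays.
No type deviates, so pooling is sustained.

Yes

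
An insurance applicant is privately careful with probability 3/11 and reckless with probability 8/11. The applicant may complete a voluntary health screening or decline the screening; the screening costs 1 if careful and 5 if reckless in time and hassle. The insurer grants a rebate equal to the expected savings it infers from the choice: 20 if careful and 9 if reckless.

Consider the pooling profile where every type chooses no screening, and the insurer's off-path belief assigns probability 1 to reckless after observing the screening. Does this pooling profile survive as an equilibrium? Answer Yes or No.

On path, the insurer holds the prior and pays 3/11·20 + 8/11·9 = 12. Off path (the screening), believing reckless, it pays 9.
careful: no screening nets 12; the screening nets 9 − 1 = 8. careful stays.
reckless: no screening nets 12; the screening nets 9 − 5 = 4. reckless stays.
No type deviates, so pooling is sustained.

Yes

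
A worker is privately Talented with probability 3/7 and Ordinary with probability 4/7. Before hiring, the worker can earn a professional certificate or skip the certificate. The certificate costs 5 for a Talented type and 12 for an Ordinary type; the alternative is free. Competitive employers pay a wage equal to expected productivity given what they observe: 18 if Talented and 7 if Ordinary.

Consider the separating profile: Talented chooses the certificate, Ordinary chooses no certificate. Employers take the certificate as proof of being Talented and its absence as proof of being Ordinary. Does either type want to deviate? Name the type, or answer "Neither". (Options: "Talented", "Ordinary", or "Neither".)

The certificate pays 18; no certificate pays 7.
Talented: assigned the certificate, nets 18 − 5 = 13; deviating to no certificate nets 7.
Ordinary: assigned no certificate, nets 7; deviating to the certificate nets 18 − 12 = 6.
Both types strictly prefer their assigned action; no profitable deviation.

Neither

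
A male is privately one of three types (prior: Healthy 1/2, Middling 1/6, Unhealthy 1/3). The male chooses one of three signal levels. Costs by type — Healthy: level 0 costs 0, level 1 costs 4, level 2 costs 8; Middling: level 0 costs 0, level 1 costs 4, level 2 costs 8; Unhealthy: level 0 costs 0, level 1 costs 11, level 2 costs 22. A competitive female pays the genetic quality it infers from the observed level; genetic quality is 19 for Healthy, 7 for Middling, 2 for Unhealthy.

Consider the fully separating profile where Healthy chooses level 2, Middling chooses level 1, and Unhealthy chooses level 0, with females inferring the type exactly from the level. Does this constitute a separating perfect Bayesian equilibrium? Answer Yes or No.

Separating mating payoffs: level 2 → 19, level 1 → 7, level 0 → 2.
Healthy (assigned level 2): level 0: 2 − 0 = 2; level 1: 7 − 4 = 3; level 2: 19 − 8 = 11. Healthy stays.
Middling (assigned level 1): level 0: 2 − 0 = 2; level 1: 7 − 4 = 3; level 2: 19 − 8 = 11. Middling prefers level 2.
Unhealthy (assigned level 0): level 0: 2 − 0 = 2; level 1: 7 − 11 = -4; level 2: 19 − 22 = -3. Unhealthy stays.
At least one type deviates; the separating profile fails.

No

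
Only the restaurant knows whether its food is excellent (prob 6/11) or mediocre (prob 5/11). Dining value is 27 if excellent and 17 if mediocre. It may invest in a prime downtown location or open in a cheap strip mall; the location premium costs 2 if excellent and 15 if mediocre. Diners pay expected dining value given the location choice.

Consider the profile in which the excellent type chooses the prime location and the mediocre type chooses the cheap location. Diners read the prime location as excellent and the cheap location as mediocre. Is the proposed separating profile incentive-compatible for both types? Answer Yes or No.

Yes

Under these beliefs, the prime location earns price premium 27 and the cheap location earns price premium 17.
excellent: the prime location nets 27 − 2 = 25; the cheap location nets 17. excellent prefers the prime location.
mediocre: the prime location nets 27 − 15 = 12; the cheap location nets 17. mediocre prefers the cheap location.
Neither type deviates, so the separating profile is an equilibrium.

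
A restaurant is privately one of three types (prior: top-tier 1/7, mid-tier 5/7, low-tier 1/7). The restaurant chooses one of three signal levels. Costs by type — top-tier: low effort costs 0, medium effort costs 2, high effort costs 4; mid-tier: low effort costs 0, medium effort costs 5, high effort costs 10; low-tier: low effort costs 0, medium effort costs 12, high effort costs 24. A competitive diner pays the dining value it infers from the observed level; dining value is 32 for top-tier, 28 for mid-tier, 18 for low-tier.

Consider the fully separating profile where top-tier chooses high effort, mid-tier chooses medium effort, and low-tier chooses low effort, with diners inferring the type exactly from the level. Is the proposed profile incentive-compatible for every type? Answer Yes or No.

Yes

Separating price premiums: high effort → 32, medium effort → 28, low effort → 18.
top-tier (assigned high effort): low effort: 18 − 0 = 18; medium effort: 28 − 2 = 26; high effort: 32 − 4 = 28. top-tier stays.
mid-tier (assigned medium effort): low effort: 18 − 0 = 18; medium effort: 28 − 5 = 23; high effort: 32 − 10 = 22. mid-tier stays.
low-tier (assigned low effort): low effort: 18 − 0 = 18; medium effort: 28 − 12 = 16; high effort: 32 − 24 = 8. low-tier stays.
Every type prefers its assigned level; separation holds.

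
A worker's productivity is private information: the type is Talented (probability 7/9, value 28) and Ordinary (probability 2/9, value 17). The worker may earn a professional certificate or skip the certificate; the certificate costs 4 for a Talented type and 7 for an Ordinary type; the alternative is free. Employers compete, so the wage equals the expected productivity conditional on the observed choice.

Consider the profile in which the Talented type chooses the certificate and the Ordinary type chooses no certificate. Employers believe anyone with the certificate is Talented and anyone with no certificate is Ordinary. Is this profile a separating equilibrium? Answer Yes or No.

No

Under these beliefs, the certificate earns wage 28 and no certificate earns wage 17.
Talented: the certificate nets 28 − 4 = 24; no certificate nets 17. Talented prefers the certificate.
Ordinary: the certificate nets 28 − 7 = 21; no certificate nets 17. Ordinary would deviate to the certificate.
Ordinary has a profitable deviation, so the profile is not an equilibrium.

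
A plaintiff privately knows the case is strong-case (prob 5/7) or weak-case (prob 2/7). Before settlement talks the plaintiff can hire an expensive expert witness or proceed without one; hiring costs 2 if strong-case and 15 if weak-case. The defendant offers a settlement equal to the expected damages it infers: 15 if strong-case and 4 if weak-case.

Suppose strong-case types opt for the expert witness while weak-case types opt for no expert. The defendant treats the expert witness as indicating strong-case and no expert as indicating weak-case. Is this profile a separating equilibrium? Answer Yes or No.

Yes

Under these beliefs, the expert witness earns settlement 15 and no expert earns settlement 4.
strong-case: the expert witness nets 15 − 2 = 13; no expert nets 4. strong-case prefers the expert witness.
weak-case: the expert witness nets 15 − 15 = 0; no expert nets 4. weak-case prefers no expert.
Neither type deviates, so the separating profile is an equilibrium.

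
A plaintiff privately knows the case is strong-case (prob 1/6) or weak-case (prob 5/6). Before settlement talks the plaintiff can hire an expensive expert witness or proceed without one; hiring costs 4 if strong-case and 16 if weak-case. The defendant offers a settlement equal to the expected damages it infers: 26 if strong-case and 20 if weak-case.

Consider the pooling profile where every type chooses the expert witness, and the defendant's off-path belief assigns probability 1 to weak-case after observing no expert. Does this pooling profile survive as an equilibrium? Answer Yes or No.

No

On path, the defendant holds the prior and pays 1/6·26 + 5/6·20 = 21. Off path (no expert), believing weak-case, it pays 20.
strong-case: the expert witness nets 21 − 4 = 17; no expert nets 20. strong-case would deviate.
weak-case: the expert witness nets 21 − 16 = 5; no expert nets 20. weak-case would deviate.
A type deviates, so pooling fails.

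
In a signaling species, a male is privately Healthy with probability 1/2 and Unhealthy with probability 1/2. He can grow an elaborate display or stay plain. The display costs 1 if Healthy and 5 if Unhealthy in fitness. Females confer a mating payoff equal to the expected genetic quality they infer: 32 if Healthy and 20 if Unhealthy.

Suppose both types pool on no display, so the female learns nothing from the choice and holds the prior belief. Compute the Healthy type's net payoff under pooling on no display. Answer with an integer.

Pooled mating payoff = 1/2·32 + 1/2·20 = 26.
Healthy pays no cost for no display, so net payoff = 26.

26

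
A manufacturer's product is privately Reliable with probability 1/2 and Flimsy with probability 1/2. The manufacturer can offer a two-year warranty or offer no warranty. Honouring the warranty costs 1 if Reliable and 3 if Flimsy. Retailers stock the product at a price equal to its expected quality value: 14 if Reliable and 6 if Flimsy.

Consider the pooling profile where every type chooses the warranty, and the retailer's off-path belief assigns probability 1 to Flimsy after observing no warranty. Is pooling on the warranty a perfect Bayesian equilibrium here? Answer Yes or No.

On path, the retailer holds the prior and pays 1/2·14 + 1/2·6 = 10. Off path (no warranty), believing Flimsy, it pays 6.
Reliable: the warranty nets 10 − 1 = 9; no warranty nets 6. Reliable stays.
Flimsy: the warranty nets 10 − 3 = 7; no warranty nets 6. Flimsy stays.
No type deviates, so pooling is sustained.

Yes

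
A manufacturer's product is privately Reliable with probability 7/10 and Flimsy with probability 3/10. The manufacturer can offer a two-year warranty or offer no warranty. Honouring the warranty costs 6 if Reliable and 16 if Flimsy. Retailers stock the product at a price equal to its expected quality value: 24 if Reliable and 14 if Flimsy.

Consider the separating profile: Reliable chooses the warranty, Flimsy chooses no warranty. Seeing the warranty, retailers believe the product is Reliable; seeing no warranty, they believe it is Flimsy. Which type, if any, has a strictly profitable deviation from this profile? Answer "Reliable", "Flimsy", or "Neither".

The warranty pays 24; no warranty pays 14.
Reliable: assigned the warranty, nets 24 − 6 = 18; deviating to no warranty nets 14.
Flimsy: assigned no warranty, nets 14; deviating to the warranty nets 24 − 16 = 8.
Both types strictly prefer their assigned action; no profitable deviation.

Neither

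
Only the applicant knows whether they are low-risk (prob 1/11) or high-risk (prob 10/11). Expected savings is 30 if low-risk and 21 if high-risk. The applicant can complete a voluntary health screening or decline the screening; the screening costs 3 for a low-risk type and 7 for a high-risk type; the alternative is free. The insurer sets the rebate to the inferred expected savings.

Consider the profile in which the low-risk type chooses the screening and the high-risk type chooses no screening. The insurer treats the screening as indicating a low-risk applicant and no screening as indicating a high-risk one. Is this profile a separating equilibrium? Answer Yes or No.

Under these beliefs, the screening earns rebate 30 and no screening earns rebate 21.
low-risk: the screening nets 30 − 3 = 27; no screening nets 21. low-risk prefers the screening.
high-risk: the screening nets 30 − 7 = 23; no screening nets 21. high-risk would deviate to the screening.
high-risk has a profitable deviation, so the profile is not an equilibrium.

No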